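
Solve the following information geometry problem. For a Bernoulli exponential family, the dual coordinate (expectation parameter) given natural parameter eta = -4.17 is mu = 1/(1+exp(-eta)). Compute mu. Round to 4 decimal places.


Dual coordinate (expectation parameter) for Bernoulli:
mu = 1/(1+exp(-eta)).
eta = -4.17.
exp(-eta) = exp(4.17) = 64.715452.
mu = 1/(1+64.715452) = 0.0152

0.0152


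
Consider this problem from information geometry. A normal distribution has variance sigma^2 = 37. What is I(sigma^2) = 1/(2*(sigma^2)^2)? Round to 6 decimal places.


Fisher information for variance: I(sigma^2) = 1/(2*sigma^4).
sigma^2 = 37, so sigma^4 = 1369.
I = 1/(2*1369) = 1/2738 = 0.000365

0.000365


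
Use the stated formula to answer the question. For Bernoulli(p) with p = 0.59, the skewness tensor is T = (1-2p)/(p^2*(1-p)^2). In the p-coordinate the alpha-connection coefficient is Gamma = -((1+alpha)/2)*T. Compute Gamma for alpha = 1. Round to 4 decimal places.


Skewness (Amari-Chentsov) tensor: T = (1-2p)/(p^2*(1-p)^2).
p = 0.59, 1-2p = -0.18, p^2 = 0.3481, (1-p)^2 = 0.1681.
T = -0.18/(0.3481 * 0.1681) = -3.076102.
In the p-coordinate, Gamma^(alpha) = Gamma^(0) - (alpha/2)*T with Gamma^(0) = (1/2)*g'(p) = -T/2,
so Gamma^(alpha) = -((1+alpha)/2)*T.
alpha = 1, -(1+alpha)/2 = -1.0.
Gamma = -1.0 * -3.076102 = 3.0761

3.0761


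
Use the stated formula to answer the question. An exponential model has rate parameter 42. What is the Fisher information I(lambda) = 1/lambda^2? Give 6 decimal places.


Fisher information for exponential: I(lambda) = 1/lambda^2.
lambda = 42, lambda^2 = 1764.
I = 1/1764 = 0.000567

0.000567


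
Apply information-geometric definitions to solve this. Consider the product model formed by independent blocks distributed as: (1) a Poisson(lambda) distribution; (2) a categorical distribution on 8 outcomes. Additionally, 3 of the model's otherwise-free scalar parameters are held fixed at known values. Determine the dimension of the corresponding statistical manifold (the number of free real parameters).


The dimension of a statistical manifold equals the number of free
(independent) real parameters of the model. For a product of independent
blocks the parameter counts add.
- Poisson (lambda): 1.
- categorical on 8 outcomes (probabilities sum to 1): 8-1 = 7.
Total = 1 + 7 = 8.
3 parameter(s) fixed at known values: 8 - 3 = 5.
Dimension = 5

5


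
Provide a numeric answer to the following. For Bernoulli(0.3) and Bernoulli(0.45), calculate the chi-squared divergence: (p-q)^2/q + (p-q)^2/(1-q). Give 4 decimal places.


Chi-squared divergence between Bernoulli distributions:
chi^2 = (p-q)^2/q + (p-q)^2/(1-q).
p = 0.3, q = 0.45, p-q = -0.15.
(p-q)^2 = 0.0225.
term1 = 0.0225/0.45 = 0.05.
term2 = 0.0225/0.55 = 0.040909.
chi^2 = 0.05 + 0.040909 = 0.0909

0.0909


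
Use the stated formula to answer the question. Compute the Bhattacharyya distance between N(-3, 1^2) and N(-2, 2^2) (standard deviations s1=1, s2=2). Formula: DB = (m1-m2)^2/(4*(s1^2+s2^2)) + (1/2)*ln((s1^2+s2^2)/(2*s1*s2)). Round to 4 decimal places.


Bhattacharyya distance between two Gaussians:
DB = (m1-m2)^2/(4*(s1^2+s2^2)) + (1/2)*ln((s1^2+s2^2)/(2*s1*s2)).
(m1-m2)^2 = (-1)^2 = 1.
s1^2+s2^2 = 1 + 4 = 5.
term1 = 1/20 = 0.05.
term2 = 0.5*ln(5/4.0) = 0.111572.
DB = 0.05 + 0.111572 = 0.1616

0.1616


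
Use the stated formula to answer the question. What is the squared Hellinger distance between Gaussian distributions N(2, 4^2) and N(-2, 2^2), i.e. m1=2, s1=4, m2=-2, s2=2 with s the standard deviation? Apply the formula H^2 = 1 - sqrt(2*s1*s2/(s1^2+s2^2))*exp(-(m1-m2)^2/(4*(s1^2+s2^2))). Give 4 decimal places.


Squared Hellinger distance for Gaussians:
H^2 = 1 - sqrt(2*s1*s2/(s1^2+s2^2)) * exp(-(m1-m2)^2/(4*(s1^2+s2^2))).
s1^2 = 16, s2^2 = 4, s1^2+s2^2 = 20.
sqrt(2*4*2/(20)) = 0.894427.
(m1-m2)^2 = (4)^2 = 16.
exp(-16/(4*20)) = exp(-0.2) = 0.818731.
H^2 = 1 - 0.894427*0.818731 = 0.2677

0.2677


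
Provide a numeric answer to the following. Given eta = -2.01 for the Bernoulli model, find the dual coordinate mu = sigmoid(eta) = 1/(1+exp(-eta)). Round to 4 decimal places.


Dual coordinate (expectation parameter) for Bernoulli:
mu = 1/(1+exp(-eta)).
eta = -2.01.
exp(-eta) = exp(2.01) = 7.463317.
mu = 1/(1+7.463317) = 0.1182

0.1182


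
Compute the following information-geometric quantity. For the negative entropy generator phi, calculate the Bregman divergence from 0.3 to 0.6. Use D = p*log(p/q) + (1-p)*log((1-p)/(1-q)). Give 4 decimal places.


Bregman divergence with negative entropy generator:
D = p*log(p/q) + (1-p)*log((1-p)/(1-q)).
p = 0.3, q = 0.6.
p*log(p/q) = 0.3*log(0.3/0.6) = -0.207944.
(1-p)*log((1-p)/(1-q)) = 0.7*log(0.7/0.4) = 0.391731.
D = -0.207944 + 0.391731 = 0.1838

0.1838


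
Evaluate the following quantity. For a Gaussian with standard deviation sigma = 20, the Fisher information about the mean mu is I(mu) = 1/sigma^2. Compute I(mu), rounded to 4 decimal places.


The Fisher information for the mean of a normal distribution is I(mu) = 1/sigma^2.
sigma = 20, so sigma^2 = 400.
I(mu) = 1/400 = 0.0025

0.0025


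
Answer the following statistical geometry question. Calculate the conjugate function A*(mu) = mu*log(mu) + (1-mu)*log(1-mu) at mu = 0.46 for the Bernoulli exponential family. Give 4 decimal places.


Legendre transform for Bernoulli:
A*(mu) = mu*log(mu) + (1-mu)*log(1-mu).
mu = 0.46, 1-mu = 0.54.
mu*log(mu) = 0.46*log(0.46) = -0.357203.
(1-mu)*log(1-mu) = 0.54*log(0.54) = -0.332741.
A* = -0.357203 + -0.332741 = -0.6899

-0.6899


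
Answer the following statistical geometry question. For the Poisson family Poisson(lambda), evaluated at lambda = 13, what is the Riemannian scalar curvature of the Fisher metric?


This family has a single free parameter, so its statistical manifold
is 1-dimensional. The Riemann curvature tensor of any 1-dimensional
Riemannian manifold vanishes identically, so R = 0.

0


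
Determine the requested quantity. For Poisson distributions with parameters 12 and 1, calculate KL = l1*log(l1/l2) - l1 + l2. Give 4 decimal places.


KL divergence for Poisson:
KL = l1*log(l1/l2) - l1 + l2.
l1 = 12, l2 = 1.
log(12/1) = 2.484907.
l1*log(l1/l2) = 12 * 2.484907 = 29.81888.
KL = 29.81888 - 12 + 1 = 18.8189

18.8189


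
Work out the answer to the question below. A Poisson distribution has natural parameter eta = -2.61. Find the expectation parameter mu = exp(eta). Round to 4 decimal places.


Expectation parameter for Poisson exponential family:
mu = exp(eta).
eta = -2.61.
mu = exp(-2.61) = 0.0735

0.0735


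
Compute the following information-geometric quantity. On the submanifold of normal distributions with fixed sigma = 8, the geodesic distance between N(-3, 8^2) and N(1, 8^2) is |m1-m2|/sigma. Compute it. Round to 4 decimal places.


On the fixed-variance normal subfamily, geodesic distance = |m1-m2|/sigma.
|-3 - 1| = 4.
sigma = 8.
d = 4/8 = 0.5000

0.5000


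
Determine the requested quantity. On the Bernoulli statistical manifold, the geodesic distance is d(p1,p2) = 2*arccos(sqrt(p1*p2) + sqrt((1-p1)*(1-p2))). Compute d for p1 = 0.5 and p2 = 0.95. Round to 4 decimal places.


Geodesic distance on Bernoulli manifold:
d(p1,p2) = 2*arccos(sqrt(p1*p2) + sqrt((1-p1)*(1-p2))).
sqrt(p1*p2) = sqrt(0.5*0.95) = 0.689202.
sqrt((1-p1)*(1-p2)) = sqrt(0.5*0.05) = 0.158114.
arg = 0.689202 + 0.158114 = 0.847316.
d = 2*arccos(0.847316) = 1.1198

1.1198


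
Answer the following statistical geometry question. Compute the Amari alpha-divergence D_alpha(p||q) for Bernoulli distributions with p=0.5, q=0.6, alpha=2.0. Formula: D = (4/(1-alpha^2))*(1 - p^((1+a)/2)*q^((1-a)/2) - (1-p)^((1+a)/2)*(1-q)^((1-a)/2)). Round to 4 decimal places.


Amari alpha-divergence:
D = (4/(1-alpha^2))*(1 - p^((1+a)/2)*q^((1-a)/2) - (1-p)^((1+a)/2)*(1-q)^((1-a)/2)).
alpha = 2.0, p = 0.5, q = 0.6.
e1 = (1+alpha)/2 = 1.5, e2 = (1-alpha)/2 = -0.5.
t1 = p^e1 * q^e2 = 0.5^1.5 * 0.6^-0.5 = 0.456435.
t2 = (1-p)^e1 * (1-q)^e2 = 0.5^1.5 * 0.4^-0.5 = 0.559017.
4/(1-alpha^2) = -1.333333.
D = -1.333333*(1 - 0.456435 - 0.559017) = 0.0206

0.0206


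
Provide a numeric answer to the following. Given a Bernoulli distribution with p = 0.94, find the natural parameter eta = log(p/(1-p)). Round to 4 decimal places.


Natural parameter for Bernoulli: eta = log(p/(1-p)).
p = 0.94, 1-p = 0.06.
p/(1-p) = 15.666667.
eta = log(15.666667) = 2.7515

2.7515


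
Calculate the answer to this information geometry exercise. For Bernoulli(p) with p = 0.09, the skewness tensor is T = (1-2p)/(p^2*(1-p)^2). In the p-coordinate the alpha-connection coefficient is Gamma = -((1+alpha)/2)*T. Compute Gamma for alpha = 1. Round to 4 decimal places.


Skewness (Amari-Chentsov) tensor: T = (1-2p)/(p^2*(1-p)^2).
p = 0.09, 1-2p = 0.82, p^2 = 0.0081, (1-p)^2 = 0.8281.
T = 0.82/(0.0081 * 0.8281) = 122.249206.
In the p-coordinate, Gamma^(alpha) = Gamma^(0) - (alpha/2)*T with Gamma^(0) = (1/2)*g'(p) = -T/2,
so Gamma^(alpha) = -((1+alpha)/2)*T.
alpha = 1, -(1+alpha)/2 = -1.0.
Gamma = -1.0 * 122.249206 = -122.2492

-122.2492


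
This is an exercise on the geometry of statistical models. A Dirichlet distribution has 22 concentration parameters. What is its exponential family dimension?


Exponential family dimension calculation:
Dirichlet with 22 components has 22 natural parameters.

22


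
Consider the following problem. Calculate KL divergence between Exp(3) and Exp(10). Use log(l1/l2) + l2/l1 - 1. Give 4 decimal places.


KL divergence for exponential family:
KL = log(l1/l2) + l2/l1 - 1.
log(3/10) = -1.203973.
10/3 = 3.333333.
KL = -1.203973 + 3.333333 - 1 = 1.1294

1.1294


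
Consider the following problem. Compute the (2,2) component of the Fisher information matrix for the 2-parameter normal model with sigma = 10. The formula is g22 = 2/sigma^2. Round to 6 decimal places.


For the 2-parameter normal family, the Fisher metric has:
  g11 = 1/sigma^2, g22 = 2/sigma^2.
sigma = 10, sigma^2 = 100.
g22 = 0.020000

0.020000


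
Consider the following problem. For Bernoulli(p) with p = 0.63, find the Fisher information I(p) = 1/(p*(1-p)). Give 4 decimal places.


For Bernoulli(p), Fisher information is I(p) = 1/(p*(1-p)).
p = 0.63, 1-p = 0.37.
p*(1-p) = 0.2331.
I(p) = 1/0.2331 = 4.2900

4.2900


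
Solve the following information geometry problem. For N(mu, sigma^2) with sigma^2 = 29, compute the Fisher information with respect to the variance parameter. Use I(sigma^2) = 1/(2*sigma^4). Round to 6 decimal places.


Fisher information for variance: I(sigma^2) = 1/(2*sigma^4).
sigma^2 = 29, so sigma^4 = 841.
I = 1/(2*841) = 1/1682 = 0.000595

0.000595


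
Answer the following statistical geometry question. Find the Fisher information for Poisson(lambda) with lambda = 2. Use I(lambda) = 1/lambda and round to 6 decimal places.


Fisher information for Poisson: I(lambda) = 1/lambda.
lambda = 2.
I(lambda) = 1/2 = 0.500000

0.500000


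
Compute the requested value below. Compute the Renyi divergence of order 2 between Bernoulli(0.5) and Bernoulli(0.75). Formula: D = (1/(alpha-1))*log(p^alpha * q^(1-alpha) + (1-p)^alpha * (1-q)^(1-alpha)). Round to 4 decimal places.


Renyi divergence of order alpha between Bernoulli distributions:
D = (1/(alpha-1))*log(p^alpha * q^(1-alpha) + (1-p)^alpha * (1-q)^(1-alpha)).
alpha = 2, p = 0.5, q = 0.75.
p^alpha * q^(1-alpha) = 0.5^2 * 0.75^-1 = 0.333333.
(1-p)^alpha * (1-q)^(1-alpha) = 0.5^2 * 0.25^-1 = 1.0.
sum = 0.333333 + 1.0 = 1.333333.
D = (1/1)*log(1.333333) = 0.2877

0.2877


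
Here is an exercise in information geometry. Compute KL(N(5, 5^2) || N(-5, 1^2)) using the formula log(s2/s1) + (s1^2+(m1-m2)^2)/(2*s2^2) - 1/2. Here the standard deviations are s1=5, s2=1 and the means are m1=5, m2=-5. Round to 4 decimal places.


KL divergence between normal distributions:
KL = log(s2/s1) + (s1^2 + (m1-m2)^2)/(2*s2^2) - 1/2.
log(1/5) = -1.609438.
(5^2 + (5--5)^2)/(2*1^2) = (25 + 100)/2 = 62.5.
KL = -1.609438 + 62.5 - 0.5 = 60.3906

60.3906


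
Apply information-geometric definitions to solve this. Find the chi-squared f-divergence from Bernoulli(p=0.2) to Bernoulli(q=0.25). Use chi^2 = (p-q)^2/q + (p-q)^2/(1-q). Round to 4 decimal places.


Chi-squared divergence between Bernoulli distributions:
chi^2 = (p-q)^2/q + (p-q)^2/(1-q).
p = 0.2, q = 0.25, p-q = -0.05.
(p-q)^2 = 0.0025.
term1 = 0.0025/0.25 = 0.01.
term2 = 0.0025/0.75 = 0.003333.
chi^2 = 0.01 + 0.003333 = 0.0133

0.0133


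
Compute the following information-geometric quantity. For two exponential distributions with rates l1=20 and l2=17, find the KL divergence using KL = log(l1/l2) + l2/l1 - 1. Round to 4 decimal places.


KL divergence for exponential family:
KL = log(l1/l2) + l2/l1 - 1.
log(20/17) = 0.162519.
17/20 = 0.85.
KL = 0.162519 + 0.85 - 1 = 0.0125

0.0125


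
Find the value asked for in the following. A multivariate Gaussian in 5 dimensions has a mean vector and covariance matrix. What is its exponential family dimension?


Exponential family dimension calculation:
For 5-dim MVN: mean has 5 params, covariance has 5*6/2 = 15 unique entries.
Total dim = 5 + 15 = 20.

20


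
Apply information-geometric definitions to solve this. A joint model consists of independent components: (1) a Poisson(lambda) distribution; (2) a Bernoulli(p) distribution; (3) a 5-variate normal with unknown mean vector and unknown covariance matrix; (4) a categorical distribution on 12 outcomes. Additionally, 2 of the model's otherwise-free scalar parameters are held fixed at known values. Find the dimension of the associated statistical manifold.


The dimension of a statistical manifold equals the number of free
(independent) real parameters of the model. For a product of independent
blocks the parameter counts add.
- Poisson (lambda): 1.
- Bernoulli (p): 1.
- 5-variate normal: 5 (mean) + 5*6/2 = 15 (symmetric covariance) = 20.
- categorical on 12 outcomes (probabilities sum to 1): 12-1 = 11.
Total = 1 + 1 + 20 + 11 = 33.
2 parameter(s) fixed at known values: 33 - 2 = 31.
Dimension = 31

31


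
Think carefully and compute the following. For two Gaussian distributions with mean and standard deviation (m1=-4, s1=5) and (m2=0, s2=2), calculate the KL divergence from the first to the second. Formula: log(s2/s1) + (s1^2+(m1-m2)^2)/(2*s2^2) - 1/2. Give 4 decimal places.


KL divergence between normal distributions:
KL = log(s2/s1) + (s1^2 + (m1-m2)^2)/(2*s2^2) - 1/2.
log(2/5) = -0.916291.
(5^2 + (-4-0)^2)/(2*2^2) = (25 + 16)/8 = 5.125.
KL = -0.916291 + 5.125 - 0.5 = 3.7087

3.7087


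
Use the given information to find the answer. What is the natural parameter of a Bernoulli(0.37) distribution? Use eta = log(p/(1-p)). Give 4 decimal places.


Natural parameter for Bernoulli: eta = log(p/(1-p)).
p = 0.37, 1-p = 0.63.
p/(1-p) = 0.587302.
eta = log(0.587302) = -0.5322

-0.5322


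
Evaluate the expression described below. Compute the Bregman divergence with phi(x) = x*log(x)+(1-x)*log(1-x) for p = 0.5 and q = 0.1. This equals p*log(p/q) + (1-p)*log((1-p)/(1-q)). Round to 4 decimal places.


Bregman divergence with negative entropy generator:
D = p*log(p/q) + (1-p)*log((1-p)/(1-q)).
p = 0.5, q = 0.1.
p*log(p/q) = 0.5*log(0.5/0.1) = 0.804719.
(1-p)*log((1-p)/(1-q)) = 0.5*log(0.5/0.9) = -0.293893.
D = 0.804719 + -0.293893 = 0.5108

0.5108


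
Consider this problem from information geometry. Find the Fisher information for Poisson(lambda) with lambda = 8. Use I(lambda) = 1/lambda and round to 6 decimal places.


Fisher information for Poisson: I(lambda) = 1/lambda.
lambda = 8.
I(lambda) = 1/8 = 0.125000

0.125000


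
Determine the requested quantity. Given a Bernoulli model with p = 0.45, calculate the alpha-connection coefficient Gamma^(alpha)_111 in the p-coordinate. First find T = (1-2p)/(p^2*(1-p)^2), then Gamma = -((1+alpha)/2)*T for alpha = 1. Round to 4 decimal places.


Skewness (Amari-Chentsov) tensor: T = (1-2p)/(p^2*(1-p)^2).
p = 0.45, 1-2p = 0.1, p^2 = 0.2025, (1-p)^2 = 0.3025.
T = 0.1/(0.2025 * 0.3025) = 1.632486.
In the p-coordinate, Gamma^(alpha) = Gamma^(0) - (alpha/2)*T with Gamma^(0) = (1/2)*g'(p) = -T/2,
so Gamma^(alpha) = -((1+alpha)/2)*T.
alpha = 1, -(1+alpha)/2 = -1.0.
Gamma = -1.0 * 1.632486 = -1.6325

-1.6325


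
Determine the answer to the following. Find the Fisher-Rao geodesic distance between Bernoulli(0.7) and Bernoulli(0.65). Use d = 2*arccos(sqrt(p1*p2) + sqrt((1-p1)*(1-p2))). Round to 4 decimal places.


Geodesic distance on Bernoulli manifold:
d(p1,p2) = 2*arccos(sqrt(p1*p2) + sqrt((1-p1)*(1-p2))).
sqrt(p1*p2) = sqrt(0.7*0.65) = 0.674537.
sqrt((1-p1)*(1-p2)) = sqrt(0.3*0.35) = 0.324037.
arg = 0.674537 + 0.324037 = 0.998574.
d = 2*arccos(0.998574) = 0.1068

0.1068


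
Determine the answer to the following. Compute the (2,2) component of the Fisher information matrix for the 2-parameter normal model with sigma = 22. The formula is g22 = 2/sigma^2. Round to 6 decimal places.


For the 2-parameter normal family, the Fisher metric has:
  g11 = 1/sigma^2, g22 = 2/sigma^2.
sigma = 22, sigma^2 = 484.
g22 = 0.004132

0.004132


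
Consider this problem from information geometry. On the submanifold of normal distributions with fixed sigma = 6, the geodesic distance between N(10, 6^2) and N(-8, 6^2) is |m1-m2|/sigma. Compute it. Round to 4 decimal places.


On the fixed-variance normal subfamily, geodesic distance = |m1-m2|/sigma.
|10 - -8| = 18.
sigma = 6.
d = 18/6 = 3.0000

3.0000


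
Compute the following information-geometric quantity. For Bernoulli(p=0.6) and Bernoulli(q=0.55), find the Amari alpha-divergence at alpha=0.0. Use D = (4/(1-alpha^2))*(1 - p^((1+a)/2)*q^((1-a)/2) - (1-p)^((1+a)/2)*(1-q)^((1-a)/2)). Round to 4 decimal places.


Amari alpha-divergence:
D = (4/(1-alpha^2))*(1 - p^((1+a)/2)*q^((1-a)/2) - (1-p)^((1+a)/2)*(1-q)^((1-a)/2)).
alpha = 0.0, p = 0.6, q = 0.55.
e1 = (1+alpha)/2 = 0.5, e2 = (1-alpha)/2 = 0.5.
t1 = p^e1 * q^e2 = 0.6^0.5 * 0.55^0.5 = 0.574456.
t2 = (1-p)^e1 * (1-q)^e2 = 0.4^0.5 * 0.45^0.5 = 0.424264.
4/(1-alpha^2) = 4.0.
D = 4.0*(1 - 0.574456 - 0.424264) = 0.0051

0.0051


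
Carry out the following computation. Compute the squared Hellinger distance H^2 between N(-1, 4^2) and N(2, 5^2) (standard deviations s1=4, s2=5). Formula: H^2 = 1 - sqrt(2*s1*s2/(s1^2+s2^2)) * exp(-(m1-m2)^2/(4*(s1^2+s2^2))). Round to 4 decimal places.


Squared Hellinger distance for Gaussians:
H^2 = 1 - sqrt(2*s1*s2/(s1^2+s2^2)) * exp(-(m1-m2)^2/(4*(s1^2+s2^2))).
s1^2 = 16, s2^2 = 25, s1^2+s2^2 = 41.
sqrt(2*4*5/(41)) = 0.98773.
(m1-m2)^2 = (-3)^2 = 9.
exp(-9/(4*41)) = exp(-0.054878) = 0.946601.
H^2 = 1 - 0.98773*0.946601 = 0.0650

0.0650


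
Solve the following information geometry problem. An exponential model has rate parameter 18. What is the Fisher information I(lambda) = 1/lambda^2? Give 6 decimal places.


Fisher information for exponential: I(lambda) = 1/lambda^2.
lambda = 18, lambda^2 = 324.
I = 1/324 = 0.003086

0.003086


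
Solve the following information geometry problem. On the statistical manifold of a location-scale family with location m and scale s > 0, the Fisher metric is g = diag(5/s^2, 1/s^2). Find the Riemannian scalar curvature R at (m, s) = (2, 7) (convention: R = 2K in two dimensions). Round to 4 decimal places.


The metric has the form g = (A dm^2 + B ds^2)/s^2 with A = 5, B = 1.
Substitute u = sqrt(A/B)*m: g = B*(du^2 + ds^2)/s^2, i.e. B times the
Poincare upper half-plane metric, which has constant Gaussian curvature -1.
Scaling a 2D metric by a constant c divides the Gaussian curvature by c,
so K = -1/B = -1/(1) = -1.0000 everywhere (the point (m, s) = (2, 7) is irrelevant:
the curvature is constant).
Scalar curvature in dimension 2: R = 2K = -2/(1) = -2.0000.

-2.0000


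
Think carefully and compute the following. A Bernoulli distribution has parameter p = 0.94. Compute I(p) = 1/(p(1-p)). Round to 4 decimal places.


For Bernoulli(p), Fisher information is I(p) = 1/(p*(1-p)).
p = 0.94, 1-p = 0.06.
p*(1-p) = 0.0564.
I(p) = 1/0.0564 = 17.7305

17.7305


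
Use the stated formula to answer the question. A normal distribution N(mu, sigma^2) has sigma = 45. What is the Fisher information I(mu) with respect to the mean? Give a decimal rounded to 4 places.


The Fisher information for the mean of a normal distribution is I(mu) = 1/sigma^2.
sigma = 45, so sigma^2 = 2025.
I(mu) = 1/2025 = 0.0005

0.0005


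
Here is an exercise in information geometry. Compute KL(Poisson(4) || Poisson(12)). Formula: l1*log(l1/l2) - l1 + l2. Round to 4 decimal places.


KL divergence for Poisson:
KL = l1*log(l1/l2) - l1 + l2.
l1 = 4, l2 = 12.
log(4/12) = -1.098612.
l1*log(l1/l2) = 4 * -1.098612 = -4.394449.
KL = -4.394449 - 4 + 12 = 3.6056

3.6056


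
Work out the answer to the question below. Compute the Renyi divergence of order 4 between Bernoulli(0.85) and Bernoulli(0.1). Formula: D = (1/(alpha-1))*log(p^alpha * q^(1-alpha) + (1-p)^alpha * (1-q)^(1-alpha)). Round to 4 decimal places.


Renyi divergence of order alpha between Bernoulli distributions:
D = (1/(alpha-1))*log(p^alpha * q^(1-alpha) + (1-p)^alpha * (1-q)^(1-alpha)).
alpha = 4, p = 0.85, q = 0.1.
p^alpha * q^(1-alpha) = 0.85^4 * 0.1^-3 = 522.00625.
(1-p)^alpha * (1-q)^(1-alpha) = 0.15^4 * 0.9^-3 = 0.000694.
sum = 522.00625 + 0.000694 = 522.006944.
D = (1/3)*log(522.006944) = 2.0859

2.0859


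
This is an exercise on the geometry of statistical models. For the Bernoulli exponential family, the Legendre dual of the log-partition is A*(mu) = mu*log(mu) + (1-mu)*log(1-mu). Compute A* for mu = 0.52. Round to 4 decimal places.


Legendre transform for Bernoulli:
A*(mu) = mu*log(mu) + (1-mu)*log(1-mu).
mu = 0.52, 1-mu = 0.48.
mu*log(mu) = 0.52*log(0.52) = -0.340042.
(1-mu)*log(1-mu) = 0.48*log(0.48) = -0.352305.
A* = -0.340042 + -0.352305 = -0.6923

-0.6923


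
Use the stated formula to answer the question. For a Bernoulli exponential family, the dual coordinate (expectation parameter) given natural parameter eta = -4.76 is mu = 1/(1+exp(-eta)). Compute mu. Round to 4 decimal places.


Dual coordinate (expectation parameter) for Bernoulli:
mu = 1/(1+exp(-eta)).
eta = -4.76.
exp(-eta) = exp(4.76) = 116.745926.
mu = 1/(1+116.745926) = 0.0085

0.0085


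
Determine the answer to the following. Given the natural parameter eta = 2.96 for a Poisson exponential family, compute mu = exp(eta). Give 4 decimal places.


Expectation parameter for Poisson exponential family:
mu = exp(eta).
eta = 2.96.
mu = exp(2.96) = 19.2980

19.2980


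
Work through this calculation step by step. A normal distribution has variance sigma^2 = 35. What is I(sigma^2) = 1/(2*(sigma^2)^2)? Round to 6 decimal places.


Fisher information for variance: I(sigma^2) = 1/(2*sigma^4).
sigma^2 = 35, so sigma^4 = 1225.
I = 1/(2*1225) = 1/2450 = 0.000408

0.000408


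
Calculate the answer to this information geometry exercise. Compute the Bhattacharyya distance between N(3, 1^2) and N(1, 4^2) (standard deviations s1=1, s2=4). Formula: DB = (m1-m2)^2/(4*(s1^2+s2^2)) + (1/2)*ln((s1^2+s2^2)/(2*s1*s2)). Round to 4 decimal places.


Bhattacharyya distance between two Gaussians:
DB = (m1-m2)^2/(4*(s1^2+s2^2)) + (1/2)*ln((s1^2+s2^2)/(2*s1*s2)).
(m1-m2)^2 = (2)^2 = 4.
s1^2+s2^2 = 1 + 16 = 17.
term1 = 4/68 = 0.058824.
term2 = 0.5*ln(17/8.0) = 0.376886.
DB = 0.058824 + 0.376886 = 0.4357

0.4357


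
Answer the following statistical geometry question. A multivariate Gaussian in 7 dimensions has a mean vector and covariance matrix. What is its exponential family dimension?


Exponential family dimension calculation:
For 7-dim MVN: mean has 7 params, covariance has 7*8/2 = 28 unique entries.
Total dim = 7 + 28 = 35.

35


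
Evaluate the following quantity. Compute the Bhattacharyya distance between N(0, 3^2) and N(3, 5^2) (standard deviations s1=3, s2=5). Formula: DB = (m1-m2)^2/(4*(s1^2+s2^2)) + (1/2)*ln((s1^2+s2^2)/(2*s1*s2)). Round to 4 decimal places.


Bhattacharyya distance between two Gaussians:
DB = (m1-m2)^2/(4*(s1^2+s2^2)) + (1/2)*ln((s1^2+s2^2)/(2*s1*s2)).
(m1-m2)^2 = (-3)^2 = 9.
s1^2+s2^2 = 9 + 25 = 34.
term1 = 9/136 = 0.066176.
term2 = 0.5*ln(34/30.0) = 0.062582.
DB = 0.066176 + 0.062582 = 0.1288

0.1288


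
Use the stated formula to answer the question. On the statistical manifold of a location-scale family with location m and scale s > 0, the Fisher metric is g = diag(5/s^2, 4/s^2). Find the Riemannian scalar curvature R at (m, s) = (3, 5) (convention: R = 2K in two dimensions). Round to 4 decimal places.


The metric has the form g = (A dm^2 + B ds^2)/s^2 with A = 5, B = 4.
Substitute u = sqrt(A/B)*m: g = B*(du^2 + ds^2)/s^2, i.e. B times the
Poincare upper half-plane metric, which has constant Gaussian curvature -1.
Scaling a 2D metric by a constant c divides the Gaussian curvature by c,
so K = -1/B = -1/(4) = -0.2500 everywhere (the point (m, s) = (3, 5) is irrelevant:
the curvature is constant).
Scalar curvature in dimension 2: R = 2K = -2/(4) = -0.5000.

-0.5000


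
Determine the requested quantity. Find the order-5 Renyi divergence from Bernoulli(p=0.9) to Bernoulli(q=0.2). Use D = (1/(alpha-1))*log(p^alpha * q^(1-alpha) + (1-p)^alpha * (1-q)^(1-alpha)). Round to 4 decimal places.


Renyi divergence of order alpha between Bernoulli distributions:
D = (1/(alpha-1))*log(p^alpha * q^(1-alpha) + (1-p)^alpha * (1-q)^(1-alpha)).
alpha = 5, p = 0.9, q = 0.2.
p^alpha * q^(1-alpha) = 0.9^5 * 0.2^-4 = 369.05625.
(1-p)^alpha * (1-q)^(1-alpha) = 0.1^5 * 0.8^-4 = 2.4e-05.
sum = 369.05625 + 2.4e-05 = 369.056274.
D = (1/4)*log(369.056274) = 1.4777

1.4777


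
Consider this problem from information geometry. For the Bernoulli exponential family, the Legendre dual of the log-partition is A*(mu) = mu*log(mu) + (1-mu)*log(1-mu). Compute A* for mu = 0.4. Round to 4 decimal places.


Legendre transform for Bernoulli:
A*(mu) = mu*log(mu) + (1-mu)*log(1-mu).
mu = 0.4, 1-mu = 0.6.
mu*log(mu) = 0.4*log(0.4) = -0.366516.
(1-mu)*log(1-mu) = 0.6*log(0.6) = -0.306495.
A* = -0.366516 + -0.306495 = -0.6730

-0.6730


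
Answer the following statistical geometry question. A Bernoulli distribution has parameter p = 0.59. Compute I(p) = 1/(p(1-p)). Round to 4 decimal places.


For Bernoulli(p), Fisher information is I(p) = 1/(p*(1-p)).
p = 0.59, 1-p = 0.41.
p*(1-p) = 0.2419.
I(p) = 1/0.2419 = 4.1339

4.1339


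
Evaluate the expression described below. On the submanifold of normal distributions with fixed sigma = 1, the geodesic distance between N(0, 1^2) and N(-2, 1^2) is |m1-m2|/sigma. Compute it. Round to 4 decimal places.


On the fixed-variance normal subfamily, geodesic distance = |m1-m2|/sigma.
|0 - -2| = 2.
sigma = 1.
d = 2/1 = 2.0000

2.0000


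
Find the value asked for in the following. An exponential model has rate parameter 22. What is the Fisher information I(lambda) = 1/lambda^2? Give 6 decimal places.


Fisher information for exponential: I(lambda) = 1/lambda^2.
lambda = 22, lambda^2 = 484.
I = 1/484 = 0.002066

0.002066


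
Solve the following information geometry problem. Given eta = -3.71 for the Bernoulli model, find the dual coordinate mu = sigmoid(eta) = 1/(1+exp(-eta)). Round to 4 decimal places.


Dual coordinate (expectation parameter) for Bernoulli:
mu = 1/(1+exp(-eta)).
eta = -3.71.
exp(-eta) = exp(3.71) = 40.853807.
mu = 1/(1+40.853807) = 0.0239

0.0239


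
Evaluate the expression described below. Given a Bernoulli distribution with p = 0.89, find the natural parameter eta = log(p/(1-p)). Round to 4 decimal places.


Natural parameter for Bernoulli: eta = log(p/(1-p)).
p = 0.89, 1-p = 0.11.
p/(1-p) = 8.090909.
eta = log(8.090909) = 2.0907

2.0907


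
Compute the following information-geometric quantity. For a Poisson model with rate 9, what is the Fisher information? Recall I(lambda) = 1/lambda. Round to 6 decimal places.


Fisher information for Poisson: I(lambda) = 1/lambda.
lambda = 9.
I(lambda) = 1/9 = 0.111111

0.111111


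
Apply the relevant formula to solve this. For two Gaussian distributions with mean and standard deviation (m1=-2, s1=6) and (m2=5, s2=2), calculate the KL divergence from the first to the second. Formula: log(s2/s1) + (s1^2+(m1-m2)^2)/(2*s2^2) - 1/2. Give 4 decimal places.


KL divergence between normal distributions:
KL = log(s2/s1) + (s1^2 + (m1-m2)^2)/(2*s2^2) - 1/2.
log(2/6) = -1.098612.
(6^2 + (-2-5)^2)/(2*2^2) = (36 + 49)/8 = 10.625.
KL = -1.098612 + 10.625 - 0.5 = 9.0264

9.0264


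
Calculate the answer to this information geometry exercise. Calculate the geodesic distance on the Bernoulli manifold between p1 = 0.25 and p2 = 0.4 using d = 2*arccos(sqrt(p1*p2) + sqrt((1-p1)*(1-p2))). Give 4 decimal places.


Geodesic distance on Bernoulli manifold:
d(p1,p2) = 2*arccos(sqrt(p1*p2) + sqrt((1-p1)*(1-p2))).
sqrt(p1*p2) = sqrt(0.25*0.4) = 0.316228.
sqrt((1-p1)*(1-p2)) = sqrt(0.75*0.6) = 0.67082.
arg = 0.316228 + 0.67082 = 0.987048.
d = 2*arccos(0.987048) = 0.3222

0.3222


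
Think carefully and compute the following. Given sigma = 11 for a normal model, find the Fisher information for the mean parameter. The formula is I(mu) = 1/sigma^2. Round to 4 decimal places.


The Fisher information for the mean of a normal distribution is I(mu) = 1/sigma^2.
sigma = 11, so sigma^2 = 121.
I(mu) = 1/121 = 0.0083

0.0083


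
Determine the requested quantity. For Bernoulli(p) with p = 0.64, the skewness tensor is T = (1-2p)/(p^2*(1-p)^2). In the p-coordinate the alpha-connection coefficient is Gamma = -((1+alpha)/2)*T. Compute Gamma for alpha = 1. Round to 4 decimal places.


Skewness (Amari-Chentsov) tensor: T = (1-2p)/(p^2*(1-p)^2).
p = 0.64, 1-2p = -0.28, p^2 = 0.4096, (1-p)^2 = 0.1296.
T = -0.28/(0.4096 * 0.1296) = -5.274643.
In the p-coordinate, Gamma^(alpha) = Gamma^(0) - (alpha/2)*T with Gamma^(0) = (1/2)*g'(p) = -T/2,
so Gamma^(alpha) = -((1+alpha)/2)*T.
alpha = 1, -(1+alpha)/2 = -1.0.
Gamma = -1.0 * -5.274643 = 5.2746

5.2746


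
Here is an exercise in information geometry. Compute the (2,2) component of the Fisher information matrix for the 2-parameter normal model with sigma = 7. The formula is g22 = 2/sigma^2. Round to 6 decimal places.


For the 2-parameter normal family, the Fisher metric has:
  g11 = 1/sigma^2, g22 = 2/sigma^2.
sigma = 7, sigma^2 = 49.
g22 = 0.040816

0.040816


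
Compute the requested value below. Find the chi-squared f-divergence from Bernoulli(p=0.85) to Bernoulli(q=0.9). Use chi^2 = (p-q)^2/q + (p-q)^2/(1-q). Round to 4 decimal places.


Chi-squared divergence between Bernoulli distributions:
chi^2 = (p-q)^2/q + (p-q)^2/(1-q).
p = 0.85, q = 0.9, p-q = -0.05.
(p-q)^2 = 0.0025.
term1 = 0.0025/0.9 = 0.002778.
term2 = 0.0025/0.1 = 0.025.
chi^2 = 0.002778 + 0.025 = 0.0278

0.0278


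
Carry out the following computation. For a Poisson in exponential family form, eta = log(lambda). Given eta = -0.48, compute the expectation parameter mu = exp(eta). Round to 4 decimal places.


Expectation parameter for Poisson exponential family:
mu = exp(eta).
eta = -0.48.
mu = exp(-0.48) = 0.6188

0.6188


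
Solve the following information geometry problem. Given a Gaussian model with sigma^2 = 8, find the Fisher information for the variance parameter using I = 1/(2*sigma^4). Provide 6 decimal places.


Fisher information for variance: I(sigma^2) = 1/(2*sigma^4).
sigma^2 = 8, so sigma^4 = 64.
I = 1/(2*64) = 1/128 = 0.007813

0.007813


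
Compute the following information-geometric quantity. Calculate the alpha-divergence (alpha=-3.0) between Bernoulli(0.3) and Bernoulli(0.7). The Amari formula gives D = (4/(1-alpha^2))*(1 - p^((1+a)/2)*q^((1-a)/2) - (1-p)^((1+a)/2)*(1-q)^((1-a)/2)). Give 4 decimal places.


Amari alpha-divergence:
D = (4/(1-alpha^2))*(1 - p^((1+a)/2)*q^((1-a)/2) - (1-p)^((1+a)/2)*(1-q)^((1-a)/2)).
alpha = -3.0, p = 0.3, q = 0.7.
e1 = (1+alpha)/2 = -1.0, e2 = (1-alpha)/2 = 2.0.
t1 = p^e1 * q^e2 = 0.3^-1.0 * 0.7^2.0 = 1.633333.
t2 = (1-p)^e1 * (1-q)^e2 = 0.7^-1.0 * 0.3^2.0 = 0.128571.
4/(1-alpha^2) = -0.5.
D = -0.5*(1 - 1.633333 - 0.128571) = 0.3810

0.3810


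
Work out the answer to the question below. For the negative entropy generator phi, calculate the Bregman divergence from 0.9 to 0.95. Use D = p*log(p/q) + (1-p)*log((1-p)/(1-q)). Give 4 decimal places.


Bregman divergence with negative entropy generator:
D = p*log(p/q) + (1-p)*log((1-p)/(1-q)).
p = 0.9, q = 0.95.
p*log(p/q) = 0.9*log(0.9/0.95) = -0.04866.
(1-p)*log((1-p)/(1-q)) = 0.1*log(0.1/0.05) = 0.069315.
D = -0.04866 + 0.069315 = 0.0207

0.0207


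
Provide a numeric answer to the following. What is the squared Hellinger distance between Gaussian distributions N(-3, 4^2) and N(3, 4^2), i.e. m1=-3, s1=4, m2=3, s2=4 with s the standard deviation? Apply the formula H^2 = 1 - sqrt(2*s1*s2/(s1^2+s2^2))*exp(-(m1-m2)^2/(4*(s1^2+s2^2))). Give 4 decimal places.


Squared Hellinger distance for Gaussians:
H^2 = 1 - sqrt(2*s1*s2/(s1^2+s2^2)) * exp(-(m1-m2)^2/(4*(s1^2+s2^2))).
s1^2 = 16, s2^2 = 16, s1^2+s2^2 = 32.
sqrt(2*4*4/(32)) = 1.0.
(m1-m2)^2 = (-6)^2 = 36.
exp(-36/(4*32)) = exp(-0.28125) = 0.75484.
H^2 = 1 - 1.0*0.75484 = 0.2452

0.2452


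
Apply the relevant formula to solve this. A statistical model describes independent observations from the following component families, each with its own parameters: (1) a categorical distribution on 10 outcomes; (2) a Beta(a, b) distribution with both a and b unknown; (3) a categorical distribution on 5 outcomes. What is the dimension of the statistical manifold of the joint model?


The dimension of a statistical manifold equals the number of free
(independent) real parameters of the model. For a product of independent
blocks the parameter counts add.
- categorical on 10 outcomes (probabilities sum to 1): 10-1 = 9.
- Beta (a, b): 2.
- categorical on 5 outcomes (probabilities sum to 1): 5-1 = 4.
Total = 9 + 2 + 4 = 15.
Dimension = 15

15


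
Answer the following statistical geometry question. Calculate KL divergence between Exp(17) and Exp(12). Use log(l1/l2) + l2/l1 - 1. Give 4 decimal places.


KL divergence for exponential family:
KL = log(l1/l2) + l2/l1 - 1.
log(17/12) = 0.348307.
12/17 = 0.705882.
KL = 0.348307 + 0.705882 - 1 = 0.0542

0.0542


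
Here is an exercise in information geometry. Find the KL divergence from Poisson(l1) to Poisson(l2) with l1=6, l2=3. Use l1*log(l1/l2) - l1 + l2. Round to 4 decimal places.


KL divergence for Poisson:
KL = l1*log(l1/l2) - l1 + l2.
l1 = 6, l2 = 3.
log(6/3) = 0.693147.
l1*log(l1/l2) = 6 * 0.693147 = 4.158883.
KL = 4.158883 - 6 + 3 = 1.1589

1.1589


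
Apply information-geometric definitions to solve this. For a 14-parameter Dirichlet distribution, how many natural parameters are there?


Exponential family dimension calculation:
Dirichlet with 14 components has 14 natural parameters.

14


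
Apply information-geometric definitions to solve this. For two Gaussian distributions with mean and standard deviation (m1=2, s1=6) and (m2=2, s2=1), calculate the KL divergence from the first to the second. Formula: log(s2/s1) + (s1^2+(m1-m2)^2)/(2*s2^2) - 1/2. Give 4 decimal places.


KL divergence between normal distributions:
KL = log(s2/s1) + (s1^2 + (m1-m2)^2)/(2*s2^2) - 1/2.
log(1/6) = -1.791759.
(6^2 + (2-2)^2)/(2*1^2) = (36 + 0)/2 = 18.0.
KL = -1.791759 + 18.0 - 0.5 = 15.7082

15.7082


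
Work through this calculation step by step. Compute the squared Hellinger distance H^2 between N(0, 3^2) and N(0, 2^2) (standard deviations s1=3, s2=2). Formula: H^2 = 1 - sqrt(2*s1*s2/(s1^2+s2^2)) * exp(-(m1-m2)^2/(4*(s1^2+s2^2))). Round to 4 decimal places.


Squared Hellinger distance for Gaussians:
H^2 = 1 - sqrt(2*s1*s2/(s1^2+s2^2)) * exp(-(m1-m2)^2/(4*(s1^2+s2^2))).
s1^2 = 9, s2^2 = 4, s1^2+s2^2 = 13.
sqrt(2*3*2/(13)) = 0.960769.
(m1-m2)^2 = (0)^2 = 0.
exp(-0/(4*13)) = exp(0.0) = 1.0.
H^2 = 1 - 0.960769*1.0 = 0.0392

0.0392


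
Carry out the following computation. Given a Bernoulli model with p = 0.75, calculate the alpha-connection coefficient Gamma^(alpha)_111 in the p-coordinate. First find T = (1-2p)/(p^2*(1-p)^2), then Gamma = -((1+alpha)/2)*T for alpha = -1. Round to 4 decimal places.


Skewness (Amari-Chentsov) tensor: T = (1-2p)/(p^2*(1-p)^2).
p = 0.75, 1-2p = -0.5, p^2 = 0.5625, (1-p)^2 = 0.0625.
T = -0.5/(0.5625 * 0.0625) = -14.222222.
In the p-coordinate, Gamma^(alpha) = Gamma^(0) - (alpha/2)*T with Gamma^(0) = (1/2)*g'(p) = -T/2,
so Gamma^(alpha) = -((1+alpha)/2)*T.
alpha = -1, -(1+alpha)/2 = 0.0.
Gamma = 0.0 * -14.222222 = 0.0000

0.0000


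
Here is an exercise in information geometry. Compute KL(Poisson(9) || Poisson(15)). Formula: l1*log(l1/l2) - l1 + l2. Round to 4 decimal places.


KL divergence for Poisson:
KL = l1*log(l1/l2) - l1 + l2.
l1 = 9, l2 = 15.
log(9/15) = -0.510826.
l1*log(l1/l2) = 9 * -0.510826 = -4.597431.
KL = -4.597431 - 9 + 15 = 1.4026

1.4026


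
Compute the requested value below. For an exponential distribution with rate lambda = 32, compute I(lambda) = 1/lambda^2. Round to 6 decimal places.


Fisher information for exponential: I(lambda) = 1/lambda^2.
lambda = 32, lambda^2 = 1024.
I = 1/1024 = 0.000977

0.000977


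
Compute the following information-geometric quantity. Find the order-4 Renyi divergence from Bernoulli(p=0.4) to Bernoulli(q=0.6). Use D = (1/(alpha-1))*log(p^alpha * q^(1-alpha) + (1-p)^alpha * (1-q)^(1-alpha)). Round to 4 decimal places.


Renyi divergence of order alpha between Bernoulli distributions:
D = (1/(alpha-1))*log(p^alpha * q^(1-alpha) + (1-p)^alpha * (1-q)^(1-alpha)).
alpha = 4, p = 0.4, q = 0.6.
p^alpha * q^(1-alpha) = 0.4^4 * 0.6^-3 = 0.118519.
(1-p)^alpha * (1-q)^(1-alpha) = 0.6^4 * 0.4^-3 = 2.025.
sum = 0.118519 + 2.025 = 2.143519.
D = (1/3)*log(2.143519) = 0.2541

0.2541


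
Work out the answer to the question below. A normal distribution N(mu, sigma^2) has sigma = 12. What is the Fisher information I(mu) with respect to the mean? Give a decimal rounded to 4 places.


The Fisher information for the mean of a normal distribution is I(mu) = 1/sigma^2.
sigma = 12, so sigma^2 = 144.
I(mu) = 1/144 = 0.0069

0.0069


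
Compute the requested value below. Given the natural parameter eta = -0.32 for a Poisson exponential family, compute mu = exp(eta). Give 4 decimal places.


Expectation parameter for Poisson exponential family:
mu = exp(eta).
eta = -0.32.
mu = exp(-0.32) = 0.7261

0.7261


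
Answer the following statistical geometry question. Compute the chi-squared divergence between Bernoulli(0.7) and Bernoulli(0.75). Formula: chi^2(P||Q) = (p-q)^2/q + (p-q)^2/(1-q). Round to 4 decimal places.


Chi-squared divergence between Bernoulli distributions:
chi^2 = (p-q)^2/q + (p-q)^2/(1-q).
p = 0.7, q = 0.75, p-q = -0.05.
(p-q)^2 = 0.0025.
term1 = 0.0025/0.75 = 0.003333.
term2 = 0.0025/0.25 = 0.01.
chi^2 = 0.003333 + 0.01 = 0.0133

0.0133


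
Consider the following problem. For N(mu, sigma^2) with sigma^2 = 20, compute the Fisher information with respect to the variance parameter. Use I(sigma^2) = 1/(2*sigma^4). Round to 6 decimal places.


Fisher information for variance: I(sigma^2) = 1/(2*sigma^4).
sigma^2 = 20, so sigma^4 = 400.
I = 1/(2*400) = 1/800 = 0.001250

0.001250


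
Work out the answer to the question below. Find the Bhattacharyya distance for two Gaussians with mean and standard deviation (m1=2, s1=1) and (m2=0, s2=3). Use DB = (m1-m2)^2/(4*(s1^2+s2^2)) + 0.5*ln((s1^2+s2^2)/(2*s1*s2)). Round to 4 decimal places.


Bhattacharyya distance between two Gaussians:
DB = (m1-m2)^2/(4*(s1^2+s2^2)) + (1/2)*ln((s1^2+s2^2)/(2*s1*s2)).
(m1-m2)^2 = (2)^2 = 4.
s1^2+s2^2 = 1 + 9 = 10.
term1 = 4/40 = 0.1.
term2 = 0.5*ln(10/6.0) = 0.255413.
DB = 0.1 + 0.255413 = 0.3554

0.3554


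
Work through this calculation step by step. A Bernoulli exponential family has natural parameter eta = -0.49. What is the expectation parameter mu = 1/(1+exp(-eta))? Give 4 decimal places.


Dual coordinate (expectation parameter) for Bernoulli:
mu = 1/(1+exp(-eta)).
eta = -0.49.
exp(-eta) = exp(0.49) = 1.632316.
mu = 1/(1+1.632316) = 0.3799

0.3799


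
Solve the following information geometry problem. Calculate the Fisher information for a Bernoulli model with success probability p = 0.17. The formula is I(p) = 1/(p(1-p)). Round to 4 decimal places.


For Bernoulli(p), Fisher information is I(p) = 1/(p*(1-p)).
p = 0.17, 1-p = 0.83.
p*(1-p) = 0.1411.
I(p) = 1/0.1411 = 7.0872

7.0872
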